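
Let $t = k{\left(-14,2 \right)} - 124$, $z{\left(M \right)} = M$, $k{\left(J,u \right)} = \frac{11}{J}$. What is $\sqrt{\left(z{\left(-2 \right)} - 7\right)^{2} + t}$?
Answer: $\frac{i \sqrt{8582}}{14} \approx 6.6171 i$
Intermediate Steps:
$t = - \frac{1747}{14}$ ($t = \frac{11}{-14} - 124 = 11 \left(- \frac{1}{14}\right) - 124 = - \frac{11}{14} - 124 = - \frac{1747}{14} \approx -124.79$)
$\sqrt{\left(z{\left(-2 \right)} - 7\right)^{2} + t} = \sqrt{\left(-2 - 7\right)^{2} - \frac{1747}{14}} = \sqrt{\left(-9\right)^{2} - \frac{1747}{14}} = \sqrt{81 - \frac{1747}{14}} = \sqrt{- \frac{613}{14}} = \frac{i \sqrt{8582}}{14}$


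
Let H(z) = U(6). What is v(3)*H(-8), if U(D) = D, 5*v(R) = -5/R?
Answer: -2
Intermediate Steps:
v(R) = -1/R (v(R) = (-5/R)/5 = -1/R)
H(z) = 6
v(3)*H(-8) = -1/3*6 = -2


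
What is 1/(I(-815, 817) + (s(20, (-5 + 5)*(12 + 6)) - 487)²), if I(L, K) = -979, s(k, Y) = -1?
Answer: 1/237165 ≈ 4.2165e-6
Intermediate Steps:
1/(I(-815, 817) + (s(20, (-5 + 5)*(12 + 6)) - 487)²) = 1/(-979 + (-1 - 487)²) = 1/(-979 + (-488)²) = 1/(-979 + 238144) = 1/237165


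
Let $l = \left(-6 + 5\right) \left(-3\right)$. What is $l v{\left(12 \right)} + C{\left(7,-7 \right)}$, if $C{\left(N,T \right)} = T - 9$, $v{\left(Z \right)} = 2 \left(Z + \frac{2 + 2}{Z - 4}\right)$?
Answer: $59$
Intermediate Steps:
$l = 3$ ($l = \left(-1\right) \left(-3\right) = 3$)
$v{\left(Z \right)} = 2 Z + \frac{8}{-4 + Z}$ ($v{\left(Z \right)} = 2 \left(Z + \frac{4}{-4 + Z}\right) = 2 Z + \frac{8}{-4 + Z}$)
$C{\left(N,T \right)} = -9 + T$
$l v{\left(12 \right)} + C{\left(7,-7 \right)} = 3 \frac{2 \left(4 + 12^{2} - 48\right)}{-4 + 12} - 16 = 3 \frac{2 \left(4 + 144 - 48\right)}{8} - 16 = 3 \cdot 2 \cdot \frac{1}{8} \cdot 100 - 16 = 3 \cdot 25 - 16 = 75 - 16 = 59$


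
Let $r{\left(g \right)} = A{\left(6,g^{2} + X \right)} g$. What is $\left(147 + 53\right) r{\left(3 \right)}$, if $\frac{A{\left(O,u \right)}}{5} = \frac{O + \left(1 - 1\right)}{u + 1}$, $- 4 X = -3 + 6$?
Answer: $\frac{72000}{37} \approx 1945.9$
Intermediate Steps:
$X = - \frac{3}{4}$ ($X = - \frac{-3 + 6}{4} = \left(- \frac{1}{4}\right) 3 = - \frac{3}{4} \approx -0.75$)
$A{\left(O,u \right)} = \frac{5 O}{1 + u}$ ($A{\left(O,u \right)} = 5 \frac{O + \left(1 - 1\right)}{u + 1} = 5 \frac{O + 0}{1 + u} = 5 \frac{O}{1 + u} = \frac{5 O}{1 + u}$)
$r{\left(g \right)} = \frac{30 g}{\frac{1}{4} + g^{2}}$ ($r{\left(g \right)} = 5 \cdot 6 \frac{1}{1 + \left(g^{2} - \frac{3}{4}\right)} g = 5 \cdot 6 \frac{1}{1 + \left(- \frac{3}{4} + g^{2}\right)} g = 5 \cdot 6 \frac{1}{\frac{1}{4} + g^{2}} g = \frac{30}{\frac{1}{4} + g^{2}} g = \frac{30 g}{\frac{1}{4} + g^{2}}$)
$\left(147 + 53\right) r{\left(3 \right)} = \left(147 + 53\right) 120 \cdot 3 \frac{1}{1 + 4 \cdot 3^{2}} = 200 \cdot 120 \cdot 3 \frac{1}{1 + 4 \cdot 9} = 200 \cdot 120 \cdot 3 \frac{1}{1 + 36} = 200 \cdot 120 \cdot 3 \cdot \frac{1}{37} = 200 \cdot \frac{360}{37} = \frac{72000}{37}$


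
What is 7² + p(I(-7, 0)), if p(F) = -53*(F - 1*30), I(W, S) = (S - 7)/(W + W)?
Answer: 3225/2 ≈ 1612.5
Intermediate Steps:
I(W, S) = (-7 + S)/(2*W) (I(W, S) = (-7 + S)/((2*W)) = (-7 + S)*(1/(2*W)) = (-7 + S)/(2*W))
p(F) = 1590 - 53*F (p(F) = -53*(F - 30) = -53*(-30 + F) = 1590 - 53*F)
7² + p(I(-7, 0)) = 7² + (1590 - 53*(-7 + 0)/(2*(-7))) = 49 + (1590 - 53*(-1)*(-7)/(2*7)) = 49 + (1590 - 53*½) = 49 + (1590 - 53/2) = 49 + 3127/2 = 3225/2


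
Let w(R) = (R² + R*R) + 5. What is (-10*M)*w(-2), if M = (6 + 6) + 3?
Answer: -1950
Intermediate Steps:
w(R) = 5 + 2*R² (w(R) = (R² + R²) + 5 = 2*R² + 5 = 5 + 2*R²)
M = 15 (M = 12 + 3 = 15)
(-10*M)*w(-2) = (-10*15)*(5 + 2*(-2)²) = -150*(5 + 2*4) = -150*(5 + 8) = -150*13 = -1950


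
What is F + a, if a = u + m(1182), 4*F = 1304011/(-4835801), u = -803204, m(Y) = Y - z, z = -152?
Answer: -15510736295491/19343204 ≈ -8.0187e+5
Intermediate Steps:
m(Y) = 152 + Y (m(Y) = Y - 1*(-152) = Y + 152 = 152 + Y)
F = -1304011/19343204 (F = (1304011/(-4835801))/4 = (1304011*(-1/4835801))/4 = (¼)*(-1304011/4835801) = -1304011/19343204 ≈ -0.067414)
a = -801870 (a = -803204 + (152 + 1182) = -803204 + 1334 = -801870)
F + a = -1304011/19343204 - 801870 = -15510736295491/19343204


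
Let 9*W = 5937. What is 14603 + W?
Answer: 45788/3 ≈ 15263.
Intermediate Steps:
W = 1979/3 (W = (⅑)*5937 = 1979/3 ≈ 659.67)
14603 + W = 14603 + 1979/3 = 45788/3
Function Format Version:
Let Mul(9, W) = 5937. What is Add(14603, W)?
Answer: Rational(45788, 3) ≈ 15263.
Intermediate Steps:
W = Rational(1979, 3) (W = Mul(Rational(1, 9), 5937) = Rational(1979, 3) ≈ 659.67)
Add(14603, W) = Add(14603, Rational(1979, 3)) = Rational(45788, 3)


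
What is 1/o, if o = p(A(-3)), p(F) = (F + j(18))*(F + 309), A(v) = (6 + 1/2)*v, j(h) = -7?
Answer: -4/30687 ≈ -0.00013035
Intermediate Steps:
A(v) = 13*v/2 (A(v) = (6 + 1*(½))*v = (6 + ½)*v = 13*v/2)
p(F) = (-7 + F)*(309 + F) (p(F) = (F - 7)*(F + 309) = (-7 + F)*(309 + F))
o = -30687/4 (o = -2163 + ((13/2)*(-3))² + 302*((13/2)*(-3)) = -2163 + (-39/2)² + 302*(-39/2) = -2163 + 1521/4 - 5889 = -30687/4 ≈ -7671.8)
1/o = 1/(-30687/4) = -4/30687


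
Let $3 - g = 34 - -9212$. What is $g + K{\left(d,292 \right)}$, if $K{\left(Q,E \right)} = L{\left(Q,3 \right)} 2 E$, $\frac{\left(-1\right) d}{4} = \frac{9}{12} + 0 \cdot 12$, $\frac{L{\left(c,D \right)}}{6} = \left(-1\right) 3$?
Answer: $-19755$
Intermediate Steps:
$L{\left(c,D \right)} = -18$ ($L{\left(c,D \right)} = 6 \left(\left(-1\right) 3\right) = 6 \left(-3\right) = -18$)
$d = -3$ ($d = - 4 \left(\frac{9}{12} + 0 \cdot 12\right) = - 4 \left(9 \cdot \frac{1}{12} + 0\right) = - 4 \left(\frac{3}{4} + 0\right) = \left(-4\right) \frac{3}{4} = -3$)
$K{\left(Q,E \right)} = - 36 E$ ($K{\left(Q,E \right)} = \left(-18\right) 2 E = - 36 E$)
$g = -9243$ ($g = 3 - \left(34 - -9212\right) = 3 - \left(34 + 9212\right) = 3 - 9246 = -9243$)
$g + K{\left(d,292 \right)} = -9243 - 10512 = -19755$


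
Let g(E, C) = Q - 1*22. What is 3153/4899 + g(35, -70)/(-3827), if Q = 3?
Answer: 4053204/6249491 ≈ 0.64857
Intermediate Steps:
g(E, C) = -19 (g(E, C) = 3 - 1*22 = 3 - 22 = -19)
3153/4899 + g(35, -70)/(-3827) = 3153/4899 - 19/(-3827) = 3153*(1/4899) - 19*(-1/3827) = 1051/1633 + 19/3827 = 4053204/6249491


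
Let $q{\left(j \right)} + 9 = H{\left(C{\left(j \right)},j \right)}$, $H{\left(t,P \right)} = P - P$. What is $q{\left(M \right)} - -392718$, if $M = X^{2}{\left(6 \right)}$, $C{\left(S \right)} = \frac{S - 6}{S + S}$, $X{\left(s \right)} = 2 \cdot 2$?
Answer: $392709$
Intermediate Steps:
$X{\left(s \right)} = 4$
$C{\left(S \right)} = \frac{-6 + S}{2 S}$
$M = 16$ ($M = 4^{2} = 16$)
$H{\left(t,P \right)} = 0$
$q{\left(j \right)} = -9$ ($q{\left(j \right)} = -9 + 0 = -9$)
$q{\left(M \right)} - -392718 = -9 - -392718 = -9 + 392718 = 392709$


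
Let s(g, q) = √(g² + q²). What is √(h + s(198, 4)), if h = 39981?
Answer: √(39981 + 2*√9805) ≈ 200.45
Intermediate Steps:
√(h + s(198, 4)) = √(39981 + √(198² + 4²)) = √(39981 + √(39204 + 16)) = √(39981 + √39220) = √(39981 + 2*√9805)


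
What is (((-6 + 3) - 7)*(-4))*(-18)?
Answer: -720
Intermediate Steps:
(((-6 + 3) - 7)*(-4))*(-18) = ((-3 - 7)*(-4))*(-18) = -10*(-4)*(-18) = 40*(-18) = -720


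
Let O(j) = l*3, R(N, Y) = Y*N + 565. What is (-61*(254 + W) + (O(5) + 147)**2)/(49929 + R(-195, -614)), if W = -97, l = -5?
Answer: 7847/170224 ≈ 0.046098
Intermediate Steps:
R(N, Y) = 565 + N*Y (R(N, Y) = N*Y + 565 = 565 + N*Y)
O(j) = -15 (O(j) = -5*3 = -15)
(-61*(254 + W) + (O(5) + 147)**2)/(49929 + R(-195, -614)) = (-61*(254 - 97) + (-15 + 147)**2)/(49929 + (565 - 195*(-614))) = (-61*157 + 132**2)/(49929 + (565 + 119730)) = (-9577 + 17424)/(49929 + 120295) = 7847/170224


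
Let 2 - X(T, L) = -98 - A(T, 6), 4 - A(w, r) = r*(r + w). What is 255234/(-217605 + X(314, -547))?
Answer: -4326/3719 ≈ -1.1632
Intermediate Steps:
A(w, r) = 4 - r*(r + w)
X(T, L) = 68 - 6*T (X(T, L) = 2 - (-98 - (4 - 1*6**2 - 1*6*T)) = 2 - (-98 - (4 - 1*36 - 6*T)) = 2 - (-98 - (4 - 36 - 6*T)) = 2 - (-98 - (-32 - 6*T)) = 2 - (-98 + (32 + 6*T)) = 2 - (-66 + 6*T) = 2 + (66 - 6*T) = 68 - 6*T)
255234/(-217605 + X(314, -547)) = 255234/(-217605 + (68 - 6*314)) = 255234/(-217605 + (68 - 1884)) = 255234/(-217605 - 1816) = 255234/(-219421) = 255234*(-1/219421) = -4326/3719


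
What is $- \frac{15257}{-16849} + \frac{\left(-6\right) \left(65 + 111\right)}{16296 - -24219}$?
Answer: $\frac{200114937}{227545745} \approx 0.87945$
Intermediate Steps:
$- \frac{15257}{-16849} + \frac{\left(-6\right) \left(65 + 111\right)}{16296 - -24219} = \left(-15257\right) \left(- \frac{1}{16849}\right) + \frac{\left(-6\right) 176}{16296 + 24219} = \frac{15257}{16849} - \frac{1056}{40515} = \frac{15257}{16849} - \frac{352}{13505} = \frac{200114937}{227545745}$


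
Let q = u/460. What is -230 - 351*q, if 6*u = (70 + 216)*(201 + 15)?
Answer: -929924/115 ≈ -8086.3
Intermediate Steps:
u = 10296 (u = ((70 + 216)*(201 + 15))/6 = (286*216)/6 = (⅙)*61776 = 10296)
q = 2574/115 (q = 10296/460 = 10296*(1/460) = 2574/115 ≈ 22.383)
-230 - 351*q = -230 - 351*2574/115 = -230 - 903474/115 = -929924/115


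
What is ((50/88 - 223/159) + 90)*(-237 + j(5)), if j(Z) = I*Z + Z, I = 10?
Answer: -56766073/3498 ≈ -16228.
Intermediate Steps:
j(Z) = 11*Z (j(Z) = 10*Z + Z = 11*Z)
((50/88 - 223/159) + 90)*(-237 + j(5)) = ((50/88 - 223/159) + 90)*(-237 + 11*5) = ((50*(1/88) - 223*1/159) + 90)*(-237 + 55) = ((25/44 - 223/159) + 90)*(-182) = (-5837/6996 + 90)*(-182) = (623803/6996)*(-182) = -56766073/3498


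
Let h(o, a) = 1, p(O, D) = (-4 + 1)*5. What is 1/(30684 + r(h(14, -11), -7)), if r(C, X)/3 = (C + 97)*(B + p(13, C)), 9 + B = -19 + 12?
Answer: 1/21570 ≈ 4.6361e-5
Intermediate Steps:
p(O, D) = -15 (p(O, D) = -3*5 = -15)
B = -16 (B = -9 + (-19 + 12) = -9 - 7 = -16)
r(C, X) = -9021 - 93*C (r(C, X) = 3*((C + 97)*(-16 - 15)) = 3*((97 + C)*(-31)) = 3*(-3007 - 31*C) = -9021 - 93*C)
1/(30684 + r(h(14, -11), -7)) = 1/(30684 + (-9021 - 93*1)) = 1/(30684 + (-9021 - 93)) = 1/(30684 - 9114) = 1/21570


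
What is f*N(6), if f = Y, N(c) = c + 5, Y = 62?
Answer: 682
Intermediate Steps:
N(c) = 5 + c
f = 62
f*N(6) = 62*(5 + 6) = 62*11 = 682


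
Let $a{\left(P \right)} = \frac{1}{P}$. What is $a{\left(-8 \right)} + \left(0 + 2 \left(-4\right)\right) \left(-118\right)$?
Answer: $\frac{7551}{8} \approx 943.88$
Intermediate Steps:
$a{\left(-8 \right)} + \left(0 + 2 \left(-4\right)\right) \left(-118\right) = \frac{1}{-8} + \left(0 + 2 \left(-4\right)\right) \left(-118\right) = - \frac{1}{8} + \left(0 - 8\right) \left(-118\right) = - \frac{1}{8} - -944 = - \frac{1}{8} + 944 = \frac{7551}{8}$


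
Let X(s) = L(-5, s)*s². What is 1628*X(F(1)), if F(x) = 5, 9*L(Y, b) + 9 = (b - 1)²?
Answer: 284900/9 ≈ 31656.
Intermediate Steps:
L(Y, b) = -1 + (-1 + b)²/9 (L(Y, b) = -1 + (b - 1)²/9 = -1 + (-1 + b)²/9)
X(s) = s²*(-1 + (-1 + s)²/9) (X(s) = (-1 + (-1 + s)²/9)*s² = s²*(-1 + (-1 + s)²/9))
1628*X(F(1)) = 1628*((⅑)*5²*(-9 + (-1 + 5)²)) = 1628*((⅑)*25*(-9 + 4²)) = 1628*((⅑)*25*(-9 + 16)) = 1628*((⅑)*25*7) = 1628*(175/9) = 284900/9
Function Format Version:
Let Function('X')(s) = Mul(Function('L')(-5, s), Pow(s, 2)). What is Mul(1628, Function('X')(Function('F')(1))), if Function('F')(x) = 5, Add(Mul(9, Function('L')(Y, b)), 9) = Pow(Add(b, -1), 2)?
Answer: Rational(284900, 9) ≈ 31656.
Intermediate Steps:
Function('L')(Y, b) = Add(-1, Mul(Rational(1, 9), Pow(Add(-1, b), 2))) (Function('L')(Y, b) = Add(-1, Mul(Rational(1, 9), Pow(Add(b, -1), 2))) = Add(-1, Mul(Rational(1, 9), Pow(Add(-1, b), 2))))
Function('X')(s) = Mul(Pow(s, 2), Add(-1, Mul(Rational(1, 9), Pow(Add(-1, s), 2)))) (Function('X')(s) = Mul(Add(-1, Mul(Rational(1, 9), Pow(Add(-1, s), 2))), Pow(s, 2)) = Mul(Pow(s, 2), Add(-1, Mul(Rational(1, 9), Pow(Add(-1, s), 2)))))
Mul(1628, Function('X')(Function('F')(1))) = Mul(1628, Mul(Rational(1, 9), Pow(5, 2), Add(-9, Pow(Add(-1, 5), 2)))) = Mul(1628, Mul(Rational(1, 9), 25, Add(-9, Pow(4, 2)))) = Mul(1628, Mul(Rational(1, 9), 25, Add(-9, 16))) = Mul(1628, Mul(Rational(1, 9), 25, 7)) = Mul(1628, Rational(175, 9)) = Rational(284900, 9)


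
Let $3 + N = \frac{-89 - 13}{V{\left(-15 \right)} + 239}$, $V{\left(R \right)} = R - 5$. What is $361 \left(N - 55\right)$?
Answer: $- \frac{1540748}{73} \approx -21106.0$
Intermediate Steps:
$V{\left(R \right)} = -5 + R$ ($V{\left(R \right)} = R - 5 = -5 + R$)
$N = - \frac{253}{73}$ ($N = -3 + \frac{-89 - 13}{\left(-5 - 15\right) + 239} = -3 - \frac{102}{-20 + 239} = -3 - \frac{102}{219} = -3 - \frac{34}{73} = - \frac{253}{73} \approx -3.4658$)
$361 \left(N - 55\right) = 361 \left(- \frac{253}{73} - 55\right) = 361 \left(- \frac{4268}{73}\right) = - \frac{1540748}{73}$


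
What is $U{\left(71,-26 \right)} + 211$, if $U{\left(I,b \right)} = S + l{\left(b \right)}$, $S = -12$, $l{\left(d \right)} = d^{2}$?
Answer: $875$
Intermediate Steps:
$U{\left(I,b \right)} = -12 + b^{2}$
$U{\left(71,-26 \right)} + 211 = \left(-12 + \left(-26\right)^{2}\right) + 211 = \left(-12 + 676\right) + 211 = 664 + 211 = 875$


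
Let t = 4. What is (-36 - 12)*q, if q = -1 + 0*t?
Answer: 48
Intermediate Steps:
q = -1 (q = -1 + 0*4 = -1 + 0 = -1)
(-36 - 12)*q = (-36 - 12)*(-1) = -48*(-1) = 48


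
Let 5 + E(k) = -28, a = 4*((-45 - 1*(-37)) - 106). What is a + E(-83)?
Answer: -489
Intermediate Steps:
a = -456 (a = 4*((-45 + 37) - 106) = 4*(-8 - 106) = 4*(-114) = -456)
E(k) = -33 (E(k) = -5 - 28 = -33)
a + E(-83) = -456 - 33 = -489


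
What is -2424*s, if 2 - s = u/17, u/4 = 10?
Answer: 14544/17 ≈ 855.53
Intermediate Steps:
u = 40 (u = 4*10 = 40)
s = -6/17 (s = 2 - 40/17 = -6/17 ≈ -0.35294)
-2424*s = -2424*(-6/17) = 14544/17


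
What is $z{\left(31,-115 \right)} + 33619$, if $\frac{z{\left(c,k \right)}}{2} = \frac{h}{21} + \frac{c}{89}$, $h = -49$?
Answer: $\frac{8975213}{267} \approx 33615.0$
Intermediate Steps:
$z{\left(c,k \right)} = - \frac{14}{3} + \frac{2 c}{89}$ ($z{\left(c,k \right)} = 2 \left(- \frac{49}{21} + \frac{c}{89}\right) = 2 \left(\left(-49\right) \frac{1}{21} + c \frac{1}{89}\right) = 2 \left(- \frac{7}{3} + \frac{c}{89}\right) = - \frac{14}{3} + \frac{2 c}{89}$)
$z{\left(31,-115 \right)} + 33619 = \left(- \frac{14}{3} + \frac{2}{89} \cdot 31\right) + 33619 = \left(- \frac{14}{3} + \frac{62}{89}\right) + 33619 = - \frac{1060}{267} + 33619 = \frac{8975213}{267}$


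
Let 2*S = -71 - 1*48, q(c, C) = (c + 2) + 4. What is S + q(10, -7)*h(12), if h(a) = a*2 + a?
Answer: 1033/2 ≈ 516.50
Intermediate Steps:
h(a) = 3*a (h(a) = 2*a + a = 3*a)
q(c, C) = 6 + c (q(c, C) = (2 + c) + 4 = 6 + c)
S = -119/2 (S = (-71 - 1*48)/2 = (-71 - 48)/2 = (½)*(-119) = -119/2 ≈ -59.500)
S + q(10, -7)*h(12) = -119/2 + (6 + 10)*(3*12) = -119/2 + 16*36 = -119/2 + 576 = 1033/2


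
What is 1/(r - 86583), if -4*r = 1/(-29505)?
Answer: -118020/10218525659 ≈ -1.1550e-5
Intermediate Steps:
r = 1/118020 (r = -1/4/(-29505) = -1/4*(-1/29505) = 1/118020 ≈ 8.4731e-6)
1/(r - 86583) = 1/(1/118020 - 86583) = 1/(-10218525659/118020) = -118020/10218525659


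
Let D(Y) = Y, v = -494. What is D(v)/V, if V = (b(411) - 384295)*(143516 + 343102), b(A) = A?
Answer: 247/93402432156 ≈ 2.6445e-9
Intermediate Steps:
V = -186804864312 (V = (411 - 384295)*(143516 + 343102) = -383884*486618 = -186804864312)
D(v)/V = -494/(-186804864312) = -494*(-1/186804864312) = 247/93402432156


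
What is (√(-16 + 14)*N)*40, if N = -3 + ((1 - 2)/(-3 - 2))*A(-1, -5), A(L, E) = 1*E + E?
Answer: -200*I*√2 ≈ -282.84*I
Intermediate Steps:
A(L, E) = 2*E (A(L, E) = E + E = 2*E)
N = -5 (N = -3 + ((1 - 2)/(-3 - 2))*(2*(-5)) = -3 - 1/(-5)*(-10) = -3 - 1*(-⅕)*(-10) = -3 + (⅕)*(-10) = -3 - 2 = -5)
(√(-16 + 14)*N)*40 = (√(-16 + 14)*(-5))*40 = (√(-2)*(-5))*40 = ((I*√2)*(-5))*40 = -5*I*√2*40 = -200*I*√2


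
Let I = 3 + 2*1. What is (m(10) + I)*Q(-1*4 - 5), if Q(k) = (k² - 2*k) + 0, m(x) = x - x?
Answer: 495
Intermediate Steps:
m(x) = 0
I = 5 (I = 3 + 2 = 5)
Q(k) = k² - 2*k
(m(10) + I)*Q(-1*4 - 5) = (0 + 5)*((-1*4 - 5)*(-2 + (-1*4 - 5))) = 5*((-4 - 5)*(-2 + (-4 - 5))) = 5*(-9*(-2 - 9)) = 5*(-9*(-11)) = 5*99 = 495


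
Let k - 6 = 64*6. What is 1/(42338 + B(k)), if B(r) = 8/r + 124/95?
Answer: 3705/156867202 ≈ 2.3619e-5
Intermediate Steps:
k = 390 (k = 6 + 64*6 = 6 + 384 = 390)
B(r) = 124/95 + 8/r (B(r) = 8/r + 124*(1/95) = 8/r + 124/95 = 124/95 + 8/r)
1/(42338 + B(k)) = 1/(42338 + (124/95 + 8/390)) = 1/(42338 + (124/95 + 8*(1/390))) = 1/(42338 + (124/95 + 4/195)) = 1/(42338 + 4912/3705) = 1/(156867202/3705) = 3705/156867202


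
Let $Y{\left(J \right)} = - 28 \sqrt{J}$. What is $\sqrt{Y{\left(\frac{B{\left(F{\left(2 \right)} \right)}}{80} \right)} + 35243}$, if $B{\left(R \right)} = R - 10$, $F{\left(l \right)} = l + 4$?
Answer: $\frac{\sqrt{881075 - 70 i \sqrt{5}}}{5} \approx 187.73 - 0.016675 i$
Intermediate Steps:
$F{\left(l \right)} = 4 + l$
$B{\left(R \right)} = -10 + R$ ($B{\left(R \right)} = R - 10 = -10 + R$)
$\sqrt{Y{\left(\frac{B{\left(F{\left(2 \right)} \right)}}{80} \right)} + 35243} = \sqrt{- 28 \sqrt{\frac{-10 + \left(4 + 2\right)}{80}} + 35243} = \sqrt{- 28 \sqrt{\left(-10 + 6\right) \frac{1}{80}} + 35243} = \sqrt{- 28 \sqrt{\left(-4\right) \frac{1}{80}} + 35243} = \sqrt{- 28 \sqrt{- \frac{1}{20}} + 35243} = \sqrt{- 28 \frac{i \sqrt{5}}{10} + 35243} = \sqrt{- \frac{14 i \sqrt{5}}{5} + 35243} = \sqrt{35243 - \frac{14 i \sqrt{5}}{5}}$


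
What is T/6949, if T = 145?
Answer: 145/6949 ≈ 0.020866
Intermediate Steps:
T/6949 = 145/6949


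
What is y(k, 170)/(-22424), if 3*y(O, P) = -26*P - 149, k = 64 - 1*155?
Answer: 1523/22424 ≈ 0.067918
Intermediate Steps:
k = -91 (k = 64 - 155 = -91)
y(O, P) = -149/3 - 26*P/3 (y(O, P) = (-26*P - 149)/3 = (-149 - 26*P)/3 = -149/3 - 26*P/3)
y(k, 170)/(-22424) = (-149/3 - 26/3*170)/(-22424) = (-149/3 - 4420/3)*(-1/22424) = -1523*(-1/22424) = 1523/22424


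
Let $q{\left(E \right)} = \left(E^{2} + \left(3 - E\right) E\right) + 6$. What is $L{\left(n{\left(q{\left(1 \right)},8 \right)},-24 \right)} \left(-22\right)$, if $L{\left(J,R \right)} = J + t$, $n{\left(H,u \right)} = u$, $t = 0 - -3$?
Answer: $-242$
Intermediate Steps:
$q{\left(E \right)} = 6 + E^{2} + E \left(3 - E\right)$ ($q{\left(E \right)} = \left(E^{2} + E \left(3 - E\right)\right) + 6 = 6 + E^{2} + E \left(3 - E\right)$)
$t = 3$ ($t = 0 + 3 = 3$)
$L{\left(J,R \right)} = 3 + J$ ($L{\left(J,R \right)} = J + 3 = 3 + J$)
$L{\left(n{\left(q{\left(1 \right)},8 \right)},-24 \right)} \left(-22\right) = \left(3 + 8\right) \left(-22\right) = 11 \left(-22\right) = -242$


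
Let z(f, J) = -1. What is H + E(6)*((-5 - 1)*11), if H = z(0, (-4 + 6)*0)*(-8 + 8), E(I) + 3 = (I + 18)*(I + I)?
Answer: -18810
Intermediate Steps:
E(I) = -3 + 2*I*(18 + I) (E(I) = -3 + (I + 18)*(I + I) = -3 + (18 + I)*(2*I) = -3 + 2*I*(18 + I))
H = 0 (H = -(-8 + 8) = -1*0 = 0)
H + E(6)*((-5 - 1)*11) = 0 + (-3 + 2*6² + 36*6)*((-5 - 1)*11) = 0 + (-3 + 2*36 + 216)*(-6*11) = 0 + (-3 + 72 + 216)*(-66) = 0 + 285*(-66) = 0 - 18810 = -18810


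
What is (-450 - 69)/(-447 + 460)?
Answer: -519/13 ≈ -39.923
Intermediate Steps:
(-450 - 69)/(-447 + 460) = -519/13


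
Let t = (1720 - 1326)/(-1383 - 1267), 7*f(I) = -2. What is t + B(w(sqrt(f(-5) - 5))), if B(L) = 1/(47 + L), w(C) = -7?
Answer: -1311/10600 ≈ -0.12368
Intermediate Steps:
f(I) = -2/7 (f(I) = (1/7)*(-2) = -2/7)
t = -197/1325 (t = 394/(-2650) = 394*(-1/2650) = -197/1325 ≈ -0.14868)
t + B(w(sqrt(f(-5) - 5))) = -197/1325 + 1/(47 - 7) = -197/1325 + 1/40 = -1311/10600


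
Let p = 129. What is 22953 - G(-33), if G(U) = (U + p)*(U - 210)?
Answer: 46281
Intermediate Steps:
G(U) = (-210 + U)*(129 + U) (G(U) = (U + 129)*(U - 210) = (129 + U)*(-210 + U) = (-210 + U)*(129 + U))
22953 - G(-33) = 22953 - (-27090 + (-33)² - 81*(-33)) = 22953 - (-27090 + 1089 + 2673) = 22953 - 1*(-23328) = 22953 + 23328 = 46281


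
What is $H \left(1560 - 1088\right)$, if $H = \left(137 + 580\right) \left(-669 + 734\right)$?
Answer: $21997560$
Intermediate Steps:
$H = 46605$ ($H = 717 \cdot 65 = 46605$)
$H \left(1560 - 1088\right) = 46605 \left(1560 - 1088\right) = 46605 \cdot 472 = 21997560$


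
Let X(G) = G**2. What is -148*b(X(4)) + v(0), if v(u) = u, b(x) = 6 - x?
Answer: 1480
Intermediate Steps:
-148*b(X(4)) + v(0) = -148*(6 - 1*4**2) + 0 = -148*(6 - 1*16) + 0 = -148*(6 - 16) + 0 = -148*(-10) + 0 = 1480 + 0 = 1480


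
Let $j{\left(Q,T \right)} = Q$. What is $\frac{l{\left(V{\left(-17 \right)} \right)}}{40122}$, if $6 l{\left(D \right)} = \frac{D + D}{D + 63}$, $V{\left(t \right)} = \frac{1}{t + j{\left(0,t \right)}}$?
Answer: $- \frac{1}{128791620} \approx -7.7645 \cdot 10^{-9}$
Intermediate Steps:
$V{\left(t \right)} = \frac{1}{t}$ ($V{\left(t \right)} = \frac{1}{t + 0} = \frac{1}{t}$)
$l{\left(D \right)} = \frac{D}{3 \left(63 + D\right)}$ ($l{\left(D \right)} = \frac{\left(D + D\right) \frac{1}{D + 63}}{6} = \frac{2 D \frac{1}{63 + D}}{6} = \frac{D}{3 \left(63 + D\right)}$)
$\frac{l{\left(V{\left(-17 \right)} \right)}}{40122} = \frac{\frac{1}{3} \frac{1}{-17} \frac{1}{63 + \frac{1}{-17}}}{40122} = \frac{1}{3} \left(- \frac{1}{17}\right) \frac{1}{63 - \frac{1}{17}} \cdot \frac{1}{40122} = \frac{1}{3} \left(- \frac{1}{17}\right) \frac{1}{\frac{1070}{17}} \cdot \frac{1}{40122} = \frac{1}{3} \left(- \frac{1}{17}\right) \frac{17}{1070} \cdot \frac{1}{40122} = \left(- \frac{1}{3210}\right) \frac{1}{40122} = - \frac{1}{128791620}$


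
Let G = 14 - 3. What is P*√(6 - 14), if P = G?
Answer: 22*I*√2 ≈ 31.113*I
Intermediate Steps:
G = 11
P = 11
P*√(6 - 14) = 11*√(6 - 14) = 11*√(-8) = 11*(2*I*√2) = 22*I*√2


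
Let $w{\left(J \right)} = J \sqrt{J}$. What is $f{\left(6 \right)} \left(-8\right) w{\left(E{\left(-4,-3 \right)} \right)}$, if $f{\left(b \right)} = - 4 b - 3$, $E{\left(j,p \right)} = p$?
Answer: $- 648 i \sqrt{3} \approx - 1122.4 i$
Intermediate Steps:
$f{\left(b \right)} = -3 - 4 b$
$w{\left(J \right)} = J^{\frac{3}{2}}$
$f{\left(6 \right)} \left(-8\right) w{\left(E{\left(-4,-3 \right)} \right)} = \left(-3 - 24\right) \left(-8\right) \left(-3\right)^{\frac{3}{2}} = \left(-3 - 24\right) \left(-8\right) \left(- 3 i \sqrt{3}\right) = \left(-27\right) \left(-8\right) \left(- 3 i \sqrt{3}\right) = 216 \left(- 3 i \sqrt{3}\right) = - 648 i \sqrt{3}$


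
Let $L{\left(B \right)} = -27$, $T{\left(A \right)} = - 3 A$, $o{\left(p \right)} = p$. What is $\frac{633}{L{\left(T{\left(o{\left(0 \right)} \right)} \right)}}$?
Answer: $- \frac{211}{9} \approx -23.444$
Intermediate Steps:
$\frac{633}{L{\left(T{\left(o{\left(0 \right)} \right)} \right)}} = \frac{633}{-27} = 633 \left(- \frac{1}{27}\right) = - \frac{211}{9}$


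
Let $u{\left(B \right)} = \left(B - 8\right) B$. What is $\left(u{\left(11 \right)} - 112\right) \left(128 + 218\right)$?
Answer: $-27334$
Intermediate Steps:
$u{\left(B \right)} = B \left(-8 + B\right)$ ($u{\left(B \right)} = \left(B - 8\right) B = \left(-8 + B\right) B = B \left(-8 + B\right)$)
$\left(u{\left(11 \right)} - 112\right) \left(128 + 218\right) = \left(11 \left(-8 + 11\right) - 112\right) \left(128 + 218\right) = \left(11 \cdot 3 - 112\right) 346 = \left(33 - 112\right) 346 = \left(-79\right) 346 = -27334$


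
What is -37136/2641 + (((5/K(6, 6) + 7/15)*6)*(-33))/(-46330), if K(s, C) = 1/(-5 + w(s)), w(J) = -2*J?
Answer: -4411787204/305893825 ≈ -14.423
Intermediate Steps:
K(s, C) = 1/(-5 - 2*s)
-37136/2641 + (((5/K(6, 6) + 7/15)*6)*(-33))/(-46330) = -37136/2641 + (((5/((-1/(5 + 2*6))) + 7/15)*6)*(-33))/(-46330) = -37136*1/2641 + (((5/((-1/(5 + 12))) + 7*(1/15))*6)*(-33))*(-1/46330) = -37136/2641 + (((5/((-1/17)) + 7/15)*6)*(-33))*(-1/46330) = -37136/2641 + (((5/((-1*1/17)) + 7/15)*6)*(-33))*(-1/46330) = -37136/2641 + (((5/(-1/17) + 7/15)*6)*(-33))*(-1/46330) = -37136/2641 + (((5*(-17) + 7/15)*6)*(-33))*(-1/46330) = -37136/2641 + (((-85 + 7/15)*6)*(-33))*(-1/46330) = -37136/2641 + (-1268/15*6*(-33))*(-1/46330) = -37136/2641 - 2536/5*(-33)*(-1/46330) = -37136/2641 + (83688/5)*(-1/46330) = -37136/2641 - 41844/115825 = -4411787204/305893825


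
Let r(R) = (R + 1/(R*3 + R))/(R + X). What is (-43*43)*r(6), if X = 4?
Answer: -53621/48 ≈ -1117.1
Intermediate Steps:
r(R) = (R + 1/(4*R))/(4 + R) (r(R) = (R + 1/(R*3 + R))/(R + 4) = (R + 1/(3*R + R))/(4 + R) = (R + 1/(4*R))/(4 + R))
(-43*43)*r(6) = (-43*43)*((1/4 + 6**2)/(6*(4 + 6))) = -1849*(1/4 + 36)/(6*10) = -1849*145/(6*10*4) = -1849*29/48 = -53621/48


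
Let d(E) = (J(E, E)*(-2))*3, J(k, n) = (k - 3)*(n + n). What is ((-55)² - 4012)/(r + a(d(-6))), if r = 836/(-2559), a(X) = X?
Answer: 2525733/1659068 ≈ 1.5224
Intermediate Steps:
J(k, n) = 2*n*(-3 + k) (J(k, n) = (-3 + k)*(2*n) = 2*n*(-3 + k))
d(E) = -12*E*(-3 + E) (d(E) = ((2*E*(-3 + E))*(-2))*3 = -4*E*(-3 + E)*3 = -12*E*(-3 + E))
r = -836/2559 (r = 836*(-1/2559) = -836/2559 ≈ -0.32669)
((-55)² - 4012)/(r + a(d(-6))) = ((-55)² - 4012)/(-836/2559 + 12*(-6)*(3 - 1*(-6))) = (3025 - 4012)/(-836/2559 + 12*(-6)*(3 + 6)) = -987/(-836/2559 + 12*(-6)*9) = -987/(-836/2559 - 648) = -987/(-1659068/2559) = -987*(-2559/1659068) = 2525733/1659068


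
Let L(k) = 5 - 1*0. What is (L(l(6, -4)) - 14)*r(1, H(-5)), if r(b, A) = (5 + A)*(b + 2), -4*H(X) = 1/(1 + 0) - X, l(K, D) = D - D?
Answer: -189/2 ≈ -94.500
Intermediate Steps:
l(K, D) = 0
L(k) = 5 (L(k) = 5 + 0 = 5)
H(X) = -1/4 + X/4 (H(X) = -(1/(1 + 0) - X)/4 = -(1/1 - X)/4 = -(1 - X)/4 = -1/4 + X/4)
r(b, A) = (2 + b)*(5 + A) (r(b, A) = (5 + A)*(2 + b) = (2 + b)*(5 + A))
(L(l(6, -4)) - 14)*r(1, H(-5)) = (5 - 14)*(10 + 2*(-1/4 + (1/4)*(-5)) + 5*1 + (-1/4 + (1/4)*(-5))*1) = -9*(10 + 2*(-1/4 - 5/4) + 5 + (-1/4 - 5/4)*1) = -9*(10 + 2*(-3/2) + 5 - 3/2*1) = -9*(10 - 3 + 5 - 3/2) = -9*21/2 = -189/2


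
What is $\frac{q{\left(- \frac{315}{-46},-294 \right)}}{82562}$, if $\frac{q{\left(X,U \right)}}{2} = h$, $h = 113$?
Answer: $\frac{113}{41281} \approx 0.0027373$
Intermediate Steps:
$q{\left(X,U \right)} = 226$ ($q{\left(X,U \right)} = 2 \cdot 113 = 226$)
$\frac{q{\left(- \frac{315}{-46},-294 \right)}}{82562} = \frac{226}{82562} = 226 \cdot \frac{1}{82562} = \frac{113}{41281}$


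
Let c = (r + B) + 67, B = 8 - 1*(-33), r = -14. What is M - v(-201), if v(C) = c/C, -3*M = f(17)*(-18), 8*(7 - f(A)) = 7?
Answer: 29923/804 ≈ 37.218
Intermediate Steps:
f(A) = 49/8 (f(A) = 7 - 1/8*7 = 7 - 7/8 = 49/8)
M = 147/4 (M = -49*(-18)/24 = -1/3*(-441/4) = 147/4 ≈ 36.750)
B = 41 (B = 8 + 33 = 41)
c = 94 (c = (-14 + 41) + 67 = 27 + 67 = 94)
v(C) = 94/C
M - v(-201) = 147/4 - 94/(-201) = 147/4 - 94*(-1)/201 = 147/4 - 1*(-94/201) = 147/4 + 94/201 = 29923/804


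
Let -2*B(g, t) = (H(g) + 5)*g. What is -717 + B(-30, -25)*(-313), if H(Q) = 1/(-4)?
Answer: -92073/4 ≈ -23018.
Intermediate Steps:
H(Q) = -1/4 (H(Q) = 1*(-1/4) = -1/4)
B(g, t) = -19*g/8 (B(g, t) = -(-1/4 + 5)*g/2 = -19*g/8)
-717 + B(-30, -25)*(-313) = -717 - 19/8*(-30)*(-313) = -717 + (285/4)*(-313) = -717 - 89205/4 = -92073/4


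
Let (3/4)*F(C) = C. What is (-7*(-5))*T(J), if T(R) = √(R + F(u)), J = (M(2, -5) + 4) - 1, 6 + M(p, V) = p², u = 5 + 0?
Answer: 35*√69/3 ≈ 96.911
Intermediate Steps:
u = 5
M(p, V) = -6 + p²
F(C) = 4*C/3
J = 1 (J = ((-6 + 2²) + 4) - 1 = ((-6 + 4) + 4) - 1 = (-2 + 4) - 1 = 2 - 1 = 1)
T(R) = √(20/3 + R) (T(R) = √(R + (4/3)*5) = √(R + 20/3) = √(20/3 + R))
(-7*(-5))*T(J) = (-7*(-5))*(√(60 + 9*1)/3) = 35*(√(60 + 9)/3) = 35*(√69/3) = 35*√69/3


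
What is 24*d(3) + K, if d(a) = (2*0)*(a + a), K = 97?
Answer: 97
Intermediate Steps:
d(a) = 0 (d(a) = 0*(2*a) = 0)
24*d(3) + K = 24*0 + 97 = 0 + 97 = 97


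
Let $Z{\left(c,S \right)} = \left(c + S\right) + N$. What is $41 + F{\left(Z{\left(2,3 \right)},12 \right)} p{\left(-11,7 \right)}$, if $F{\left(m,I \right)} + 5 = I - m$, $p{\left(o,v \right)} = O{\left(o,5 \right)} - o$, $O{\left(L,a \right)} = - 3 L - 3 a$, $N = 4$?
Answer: $-17$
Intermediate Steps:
$Z{\left(c,S \right)} = 4 + S + c$ ($Z{\left(c,S \right)} = \left(c + S\right) + 4 = \left(S + c\right) + 4 = 4 + S + c$)
$p{\left(o,v \right)} = -15 - 4 o$ ($p{\left(o,v \right)} = \left(- 3 o - 15\right) - o = \left(-15 - 3 o\right) - o = -15 - 4 o$)
$F{\left(m,I \right)} = -5 + I - m$ ($F{\left(m,I \right)} = -5 + \left(I - m\right) = -5 + I - m$)
$41 + F{\left(Z{\left(2,3 \right)},12 \right)} p{\left(-11,7 \right)} = 41 + \left(-5 + 12 - \left(4 + 3 + 2\right)\right) \left(-15 - -44\right) = 41 + \left(-5 + 12 - 9\right) \left(-15 + 44\right) = 41 + \left(-5 + 12 - 9\right) 29 = 41 - 58 = -17$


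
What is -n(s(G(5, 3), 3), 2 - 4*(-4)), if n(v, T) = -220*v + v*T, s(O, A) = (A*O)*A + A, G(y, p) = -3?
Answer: -4848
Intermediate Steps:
s(O, A) = A + O*A² (s(O, A) = O*A² + A = A + O*A²)
n(v, T) = -220*v + T*v
-n(s(G(5, 3), 3), 2 - 4*(-4)) = -3*(1 + 3*(-3))*(-220 + (2 - 4*(-4))) = -3*(1 - 9)*(-220 + (2 + 16)) = -3*(-8)*(-220 + 18) = -(-24)*(-202) = -1*4848 = -4848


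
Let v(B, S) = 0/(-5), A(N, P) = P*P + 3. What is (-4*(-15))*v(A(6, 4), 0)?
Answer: 0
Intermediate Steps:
A(N, P) = 3 + P² (A(N, P) = P² + 3 = 3 + P²)
v(B, S) = 0 (v(B, S) = 0*(-⅕) = 0)
(-4*(-15))*v(A(6, 4), 0) = -4*(-15)*0 = 60*0 = 0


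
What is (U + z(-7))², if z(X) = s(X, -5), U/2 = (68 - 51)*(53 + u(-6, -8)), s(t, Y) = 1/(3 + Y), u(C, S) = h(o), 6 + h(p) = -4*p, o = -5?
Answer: 20748025/4 ≈ 5.1870e+6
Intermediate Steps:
h(p) = -6 - 4*p
u(C, S) = 14 (u(C, S) = -6 - 4*(-5) = -6 + 20 = 14)
U = 2278 (U = 2*((68 - 51)*(53 + 14)) = 2*(17*67) = 2*1139 = 2278)
z(X) = -½ (z(X) = 1/(3 - 5) = 1/(-2) = -½)
(U + z(-7))² = (2278 - ½)² = (4555/2)² = 20748025/4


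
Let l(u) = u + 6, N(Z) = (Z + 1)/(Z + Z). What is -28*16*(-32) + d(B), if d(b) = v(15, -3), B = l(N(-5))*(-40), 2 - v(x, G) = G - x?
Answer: 14356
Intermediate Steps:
N(Z) = (1 + Z)/(2*Z) (N(Z) = (1 + Z)/((2*Z)) = (1 + Z)*(1/(2*Z)) = (1 + Z)/(2*Z))
l(u) = 6 + u
v(x, G) = 2 + x - G (v(x, G) = 2 - (G - x) = 2 + (x - G) = 2 + x - G)
B = -256 (B = (6 + (½)*(1 - 5)/(-5))*(-40) = (6 + (½)*(-⅕)*(-4))*(-40) = (6 + ⅖)*(-40) = (32/5)*(-40) = -256)
d(b) = 20 (d(b) = 2 + 15 - 1*(-3) = 2 + 15 + 3 = 20)
-28*16*(-32) + d(B) = -28*16*(-32) + 20 = -448*(-32) + 20 = 14336 + 20 = 14356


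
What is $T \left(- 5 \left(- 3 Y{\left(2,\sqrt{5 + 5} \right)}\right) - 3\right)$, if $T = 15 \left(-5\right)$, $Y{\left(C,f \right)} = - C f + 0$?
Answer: $225 + 2250 \sqrt{10} \approx 7340.1$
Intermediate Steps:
$Y{\left(C,f \right)} = - C f$ ($Y{\left(C,f \right)} = - C f + 0 = - C f$)
$T = -75$
$T \left(- 5 \left(- 3 Y{\left(2,\sqrt{5 + 5} \right)}\right) - 3\right) = - 75 \left(- 5 \left(- 3 \left(\left(-1\right) 2 \sqrt{5 + 5}\right)\right) - 3\right) = - 75 \left(- 5 \left(- 3 \left(\left(-1\right) 2 \sqrt{10}\right)\right) - 3\right) = - 75 \left(- 5 \left(- 3 \left(- 2 \sqrt{10}\right)\right) - 3\right) = - 75 \left(- 5 \cdot 6 \sqrt{10} - 3\right) = - 75 \left(- 30 \sqrt{10} - 3\right) = - 75 \left(-3 - 30 \sqrt{10}\right) = 225 + 2250 \sqrt{10}$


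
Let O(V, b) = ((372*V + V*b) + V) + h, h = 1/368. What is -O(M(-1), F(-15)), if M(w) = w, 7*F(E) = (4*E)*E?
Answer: 1292041/2576 ≈ 501.57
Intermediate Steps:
h = 1/368 ≈ 0.0027174
F(E) = 4*E²/7 (F(E) = ((4*E)*E)/7 = (4*E²)/7 = 4*E²/7)
O(V, b) = 1/368 + 373*V + V*b (O(V, b) = ((372*V + V*b) + V) + 1/368 = (373*V + V*b) + 1/368 = 1/368 + 373*V + V*b)
-O(M(-1), F(-15)) = -(1/368 + 373*(-1) - 4*(-15)²/7) = -(1/368 - 373 - 4*225/7) = -(1/368 - 373 - 1*900/7) = -(1/368 - 373 - 900/7) = -1*(-1292041/2576) = 1292041/2576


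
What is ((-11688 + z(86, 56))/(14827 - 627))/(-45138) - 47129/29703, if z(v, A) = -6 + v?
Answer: -1258643341499/793267624950 ≈ -1.5867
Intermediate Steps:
((-11688 + z(86, 56))/(14827 - 627))/(-45138) - 47129/29703 = ((-11688 + (-6 + 86))/(14827 - 627))/(-45138) - 47129/29703 = ((-11688 + 80)/14200)*(-1/45138) - 47129*1/29703 = -11608*1/14200*(-1/45138) - 47129/29703 = -1451/1775*(-1/45138) - 47129/29703 = 1451/80119950 - 47129/29703 = -1258643341499/793267624950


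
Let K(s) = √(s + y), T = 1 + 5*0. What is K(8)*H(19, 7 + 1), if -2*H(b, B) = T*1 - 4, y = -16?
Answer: 3*I*√2 ≈ 4.2426*I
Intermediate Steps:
T = 1 (T = 1 + 0 = 1)
H(b, B) = 3/2 (H(b, B) = -(1*1 - 4)/2 = -(1 - 4)/2 = -½*(-3) = 3/2)
K(s) = √(-16 + s) (K(s) = √(s - 16) = √(-16 + s))
K(8)*H(19, 7 + 1) = √(-16 + 8)*(3/2) = √(-8)*(3/2) = (2*I*√2)*(3/2) = 3*I*√2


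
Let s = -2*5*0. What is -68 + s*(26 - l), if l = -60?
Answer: -68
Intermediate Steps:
s = 0 (s = -10*0 = 0)
-68 + s*(26 - l) = -68 + 0*(26 - 1*(-60)) = -68 + 0*(26 + 60) = -68 + 0*86 = -68 + 0 = -68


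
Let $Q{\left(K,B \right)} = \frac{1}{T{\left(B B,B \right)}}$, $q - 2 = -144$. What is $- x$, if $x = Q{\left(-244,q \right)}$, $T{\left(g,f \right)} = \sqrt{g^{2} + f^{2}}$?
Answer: $- \frac{\sqrt{20165}}{2863430} \approx -4.9592 \cdot 10^{-5}$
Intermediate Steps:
$q = -142$ ($q = 2 - 144 = -142$)
$T{\left(g,f \right)} = \sqrt{f^{2} + g^{2}}$
$Q{\left(K,B \right)} = \frac{1}{\sqrt{B^{2} + B^{4}}}$ ($Q{\left(K,B \right)} = \frac{1}{\sqrt{B^{2} + \left(B B\right)^{2}}} = \frac{1}{\sqrt{B^{2} + \left(B^{2}\right)^{2}}} = \frac{1}{\sqrt{B^{2} + B^{4}}}$)
$x = \frac{\sqrt{20165}}{2863430}$ ($x = \frac{1}{\sqrt{\left(-142\right)^{2} + \left(-142\right)^{4}}} = \frac{1}{\sqrt{20164 + 406586896}} = \frac{1}{\sqrt{406607060}} = \frac{\sqrt{20165}}{2863430} \approx 4.9592 \cdot 10^{-5}$)
$- x = - \frac{\sqrt{20165}}{2863430}$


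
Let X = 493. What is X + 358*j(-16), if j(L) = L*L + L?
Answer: 86413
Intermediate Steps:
j(L) = L + L² (j(L) = L² + L = L + L²)
X + 358*j(-16) = 493 + 358*(-16*(1 - 16)) = 493 + 358*(-16*(-15)) = 493 + 358*240 = 493 + 85920 = 86413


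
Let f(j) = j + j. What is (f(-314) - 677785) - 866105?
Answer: -1544518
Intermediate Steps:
f(j) = 2*j
(f(-314) - 677785) - 866105 = (2*(-314) - 677785) - 866105 = (-628 - 677785) - 866105 = -678413 - 866105 = -1544518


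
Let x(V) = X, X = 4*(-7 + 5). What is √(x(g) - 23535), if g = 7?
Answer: I*√23543 ≈ 153.44*I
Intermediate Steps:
X = -8 (X = 4*(-2) = -8)
x(V) = -8
√(x(g) - 23535) = √(-8 - 23535) = √(-23543) = I*√23543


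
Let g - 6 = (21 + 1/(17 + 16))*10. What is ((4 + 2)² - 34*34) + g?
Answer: -29822/33 ≈ -903.70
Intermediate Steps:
g = 7138/33 (g = 6 + (21 + 1/(17 + 16))*10 = 6 + (21 + 1/33)*10 = 6 + (694/33)*10 = 6 + 6940/33 = 7138/33 ≈ 216.30)
((4 + 2)² - 34*34) + g = ((4 + 2)² - 34*34) + 7138/33 = (6² - 1156) + 7138/33 = (36 - 1156) + 7138/33 = -1120 + 7138/33 = -29822/33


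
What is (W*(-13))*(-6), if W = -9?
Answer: -702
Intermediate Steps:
(W*(-13))*(-6) = -9*(-13)*(-6) = 117*(-6) = -702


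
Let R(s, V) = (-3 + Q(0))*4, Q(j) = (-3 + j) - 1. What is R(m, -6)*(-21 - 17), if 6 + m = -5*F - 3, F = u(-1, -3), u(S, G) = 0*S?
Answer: 1064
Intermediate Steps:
u(S, G) = 0
F = 0
m = -9 (m = -6 + (-5*0 - 3) = -6 + (0 - 3) = -6 - 3 = -9)
Q(j) = -4 + j
R(s, V) = -28 (R(s, V) = (-3 + (-4 + 0))*4 = (-3 - 4)*4 = -7*4 = -28)
R(m, -6)*(-21 - 17) = -28*(-21 - 17) = -28*(-38) = 1064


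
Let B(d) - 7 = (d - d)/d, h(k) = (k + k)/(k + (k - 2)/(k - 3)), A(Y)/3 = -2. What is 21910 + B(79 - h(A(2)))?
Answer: 21917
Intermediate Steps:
A(Y) = -6 (A(Y) = 3*(-2) = -6)
h(k) = 2*k/(k + (-2 + k)/(-3 + k)) (h(k) = (2*k)/(k + (-2 + k)/(-3 + k)) = 2*k/(k + (-2 + k)/(-3 + k)))
B(d) = 7 (B(d) = 7 + (d - d)/d = 7 + 0/d = 7 + 0 = 7)
21910 + B(79 - h(A(2))) = 21910 + 7 = 21917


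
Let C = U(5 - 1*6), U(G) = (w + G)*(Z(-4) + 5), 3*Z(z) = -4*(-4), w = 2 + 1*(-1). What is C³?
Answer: 0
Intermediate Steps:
w = 1 (w = 2 - 1 = 1)
Z(z) = 16/3 (Z(z) = (-4*(-4))/3 = (⅓)*16 = 16/3)
U(G) = 31/3 + 31*G/3 (U(G) = (1 + G)*(16/3 + 5) = (1 + G)*(31/3) = 31/3 + 31*G/3)
C = 0 (C = 31/3 + 31*(5 - 1*6)/3 = 31/3 + 31*(5 - 6)/3 = 31/3 + (31/3)*(-1) = 31/3 - 31/3 = 0)
C³ = 0³ = 0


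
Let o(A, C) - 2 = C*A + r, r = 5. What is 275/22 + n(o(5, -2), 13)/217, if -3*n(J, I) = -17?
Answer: 16309/1302 ≈ 12.526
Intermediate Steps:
o(A, C) = 7 + A*C (o(A, C) = 2 + (C*A + 5) = 2 + (A*C + 5) = 2 + (5 + A*C) = 7 + A*C)
n(J, I) = 17/3 (n(J, I) = -1/3*(-17) = 17/3)
275/22 + n(o(5, -2), 13)/217 = 275/22 + (17/3)/217 = 275*(1/22) + (17/3)*(1/217) = 25/2 + 17/651 = 16309/1302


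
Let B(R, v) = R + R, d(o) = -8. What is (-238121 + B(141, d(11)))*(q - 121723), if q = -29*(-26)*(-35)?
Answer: 35227047807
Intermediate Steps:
B(R, v) = 2*R
q = -26390 (q = 754*(-35) = -26390)
(-238121 + B(141, d(11)))*(q - 121723) = (-238121 + 2*141)*(-26390 - 121723) = (-238121 + 282)*(-148113) = -237839*(-148113) = 35227047807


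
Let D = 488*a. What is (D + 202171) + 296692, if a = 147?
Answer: 570599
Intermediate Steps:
D = 71736 (D = 488*147 = 71736)
(D + 202171) + 296692 = (71736 + 202171) + 296692 = 273907 + 296692 = 570599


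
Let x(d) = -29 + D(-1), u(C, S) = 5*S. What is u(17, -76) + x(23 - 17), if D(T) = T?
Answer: -410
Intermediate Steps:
x(d) = -30 (x(d) = -29 - 1 = -30)
u(17, -76) + x(23 - 17) = 5*(-76) - 30 = -380 - 30 = -410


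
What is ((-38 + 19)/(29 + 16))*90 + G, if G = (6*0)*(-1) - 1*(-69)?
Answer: 31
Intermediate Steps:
G = 69 (G = 0*(-1) + 69 = 0 + 69 = 69)
((-38 + 19)/(29 + 16))*90 + G = ((-38 + 19)/(29 + 16))*90 + 69 = -19/45*90 + 69 = -38 + 69 = 31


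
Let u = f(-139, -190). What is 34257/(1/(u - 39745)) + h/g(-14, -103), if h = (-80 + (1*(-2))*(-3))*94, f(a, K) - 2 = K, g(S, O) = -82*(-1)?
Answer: -56087379499/41 ≈ -1.3680e+9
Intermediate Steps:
g(S, O) = 82
f(a, K) = 2 + K
h = -6956 (h = (-80 - 2*(-3))*94 = (-80 + 6)*94 = -74*94 = -6956)
u = -188 (u = 2 - 190 = -188)
34257/(1/(u - 39745)) + h/g(-14, -103) = 34257/(1/(-188 - 39745)) - 6956/82 = 34257/(1/(-39933)) - 6956*1/82 = 34257/(-1/39933) - 3478/41 = 34257*(-39933) - 3478/41 = -1367984781 - 3478/41 = -56087379499/41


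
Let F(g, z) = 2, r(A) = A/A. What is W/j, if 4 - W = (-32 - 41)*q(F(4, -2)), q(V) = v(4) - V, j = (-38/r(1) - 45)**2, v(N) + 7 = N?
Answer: -361/6889 ≈ -0.052402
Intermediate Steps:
r(A) = 1
v(N) = -7 + N
j = 6889 (j = (-38/1 - 45)**2 = (-38*1 - 45)**2 = (-38 - 45)**2 = (-83)**2 = 6889)
q(V) = -3 - V (q(V) = (-7 + 4) - V = -3 - V)
W = -361 (W = 4 - (-32 - 41)*(-3 - 1*2) = 4 - (-73)*(-3 - 2) = 4 - (-73)*(-5) = 4 - 1*365 = 4 - 365 = -361)
W/j = -361/6889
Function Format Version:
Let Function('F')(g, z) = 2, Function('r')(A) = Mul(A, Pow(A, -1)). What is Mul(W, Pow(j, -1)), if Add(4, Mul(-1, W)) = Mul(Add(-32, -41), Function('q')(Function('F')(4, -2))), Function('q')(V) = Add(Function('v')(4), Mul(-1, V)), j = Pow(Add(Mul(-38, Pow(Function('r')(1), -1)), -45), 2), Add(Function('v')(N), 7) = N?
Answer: Rational(-361, 6889) ≈ -0.052402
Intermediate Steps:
Function('r')(A) = 1
Function('v')(N) = Add(-7, N)
j = 6889 (j = Pow(Add(Mul(-38, Pow(1, -1)), -45), 2) = Pow(Add(Mul(-38, 1), -45), 2) = Pow(Add(-38, -45), 2) = Pow(-83, 2) = 6889)
Function('q')(V) = Add(-3, Mul(-1, V)) (Function('q')(V) = Add(Add(-7, 4), Mul(-1, V)) = Add(-3, Mul(-1, V)))
W = -361 (W = Add(4, Mul(-1, Mul(Add(-32, -41), Add(-3, Mul(-1, 2))))) = Add(4, Mul(-1, Mul(-73, Add(-3, -2)))) = Add(4, Mul(-1, Mul(-73, -5))) = Add(4, Mul(-1, 365)) = Add(4, -365) = -361)
Mul(W, Pow(j, -1)) = Mul(-361, Pow(6889, -1)) = Mul(-361, Rational(1, 6889)) = Rational(-361, 6889)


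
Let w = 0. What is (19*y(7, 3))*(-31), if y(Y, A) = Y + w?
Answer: -4123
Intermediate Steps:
y(Y, A) = Y (y(Y, A) = Y + 0 = Y)
(19*y(7, 3))*(-31) = (19*7)*(-31) = 133*(-31) = -4123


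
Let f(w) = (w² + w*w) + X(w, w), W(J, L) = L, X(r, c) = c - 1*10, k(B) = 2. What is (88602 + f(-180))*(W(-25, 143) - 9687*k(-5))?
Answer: -2946419972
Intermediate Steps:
X(r, c) = -10 + c (X(r, c) = c - 10 = -10 + c)
f(w) = -10 + w + 2*w² (f(w) = (w² + w*w) + (-10 + w) = (w² + w²) + (-10 + w) = 2*w² + (-10 + w) = -10 + w + 2*w²)
(88602 + f(-180))*(W(-25, 143) - 9687*k(-5)) = (88602 + (-10 - 180 + 2*(-180)²))*(143 - 9687*2) = (88602 + (-10 - 180 + 2*32400))*(143 - 19374) = (88602 + (-10 - 180 + 64800))*(-19231) = (88602 + 64610)*(-19231) = 153212*(-19231) = -2946419972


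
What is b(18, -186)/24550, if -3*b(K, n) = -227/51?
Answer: 227/3756150 ≈ 6.0434e-5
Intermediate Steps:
b(K, n) = 227/153 (b(K, n) = -(-227)/(3*51) = -⅓*(-227/51) = 227/153)
b(18, -186)/24550 = (227/153)/24550 = (227/153)*(1/24550) = 227/3756150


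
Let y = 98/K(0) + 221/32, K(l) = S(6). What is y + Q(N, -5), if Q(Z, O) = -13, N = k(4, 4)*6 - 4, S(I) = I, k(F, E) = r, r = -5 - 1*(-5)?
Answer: 983/96 ≈ 10.240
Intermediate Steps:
r = 0 (r = -5 + 5 = 0)
k(F, E) = 0
K(l) = 6
y = 2231/96 (y = 98/6 + 221/32 = 98*(1/6) + 221*(1/32) = 49/3 + 221/32 = 2231/96 ≈ 23.240)
N = -4 (N = 0*6 - 4 = 0 - 4 = -4)
y + Q(N, -5) = 2231/96 - 13 = 983/96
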